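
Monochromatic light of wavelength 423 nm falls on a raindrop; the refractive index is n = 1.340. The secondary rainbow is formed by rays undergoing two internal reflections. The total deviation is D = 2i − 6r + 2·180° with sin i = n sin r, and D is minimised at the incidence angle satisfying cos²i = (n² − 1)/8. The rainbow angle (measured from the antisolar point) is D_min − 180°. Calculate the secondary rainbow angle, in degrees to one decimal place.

cos²i = (1.79560 − 1)/8 = 0.09945; i = arccos(0.31536) = 71.618°.
sin r = sin 71.618°/1.340 = 0.70819; r = 45.088°.
D_min = 2·71.618° − 6·45.088° + 360° = 232.709°.
Rainbow angle = D_min − 180° = 52.709°.

52.7°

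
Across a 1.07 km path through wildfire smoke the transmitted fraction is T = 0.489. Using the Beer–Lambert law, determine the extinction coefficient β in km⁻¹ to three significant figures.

0.669 km⁻¹

Beer–Lambert: T = exp(−βL) ⇒ β = −ln(T)/L = −ln(0.489)/1.07 = 0.7154/1.07 = 0.6686 km⁻¹.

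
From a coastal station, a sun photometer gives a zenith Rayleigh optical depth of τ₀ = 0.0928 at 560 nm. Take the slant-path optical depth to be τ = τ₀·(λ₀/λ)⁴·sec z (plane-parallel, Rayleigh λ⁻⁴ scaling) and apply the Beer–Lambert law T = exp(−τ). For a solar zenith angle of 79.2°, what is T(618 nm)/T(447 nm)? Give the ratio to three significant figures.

Airmass: sec 79.2° = 5.3367.
τ(618 nm) = 0.0928 × (560/618)⁴ × 5.3367 = 0.0928 × 0.6742 × 5.3367 = 0.3339.
τ(447 nm) = 0.0928 × (560/447)⁴ × 5.3367 = 0.0928 × 2.4633 × 5.3367 = 1.2200.
T(618)/T(447) = exp(τ_B − τ_A) = exp(0.8861) = 2.4255.

2.43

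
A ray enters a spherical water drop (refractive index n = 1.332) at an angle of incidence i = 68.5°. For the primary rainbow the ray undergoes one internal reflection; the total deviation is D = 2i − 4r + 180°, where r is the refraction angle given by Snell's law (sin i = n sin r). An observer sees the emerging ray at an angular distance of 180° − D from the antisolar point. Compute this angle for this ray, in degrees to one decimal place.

sin r = sin 68.5° / 1.332 = 0.9304/1.332 = 0.6985; r = 44.31°.
D = 2·68.5° − 4·44.31° + 180° = 137.00° − 177.23° + 180° = 139.77°.
Angle from antisolar point = 180° − D = 40.23°.

40.2°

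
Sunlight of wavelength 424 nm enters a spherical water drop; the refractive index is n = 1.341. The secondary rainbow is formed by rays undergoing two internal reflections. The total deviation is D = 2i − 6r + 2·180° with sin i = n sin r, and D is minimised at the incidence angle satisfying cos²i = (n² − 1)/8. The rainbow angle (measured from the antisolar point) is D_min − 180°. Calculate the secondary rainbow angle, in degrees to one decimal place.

cos²i = (1.79828 − 1)/8 = 0.09979; i = arccos(0.31589) = 71.586°.
sin r = sin 71.586°/1.341 = 0.70753; r = 45.034°.
D_min = 2·71.586° − 6·45.034° + 360° = 232.966°.
Rainbow angle = D_min − 180° = 52.966°.

53.0°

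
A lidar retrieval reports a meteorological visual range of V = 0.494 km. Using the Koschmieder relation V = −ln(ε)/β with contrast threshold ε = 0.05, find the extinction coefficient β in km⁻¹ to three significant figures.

6.06 km⁻¹

β = −ln(0.05) / V = 2.996 / 0.494 = 6.0642 km⁻¹.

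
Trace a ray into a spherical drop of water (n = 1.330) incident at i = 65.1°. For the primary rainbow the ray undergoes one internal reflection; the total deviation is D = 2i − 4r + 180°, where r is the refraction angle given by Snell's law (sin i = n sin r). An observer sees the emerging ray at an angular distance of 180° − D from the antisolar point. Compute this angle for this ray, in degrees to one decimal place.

41.8°

sin r = sin 65.1° / 1.330 = 0.9070/1.330 = 0.6820; r = 43.00°.
D = 2·65.1° − 4·43.00° + 180° = 130.20° − 172.00° + 180° = 138.20°.
Angle from antisolar point = 180° − D = 41.80°.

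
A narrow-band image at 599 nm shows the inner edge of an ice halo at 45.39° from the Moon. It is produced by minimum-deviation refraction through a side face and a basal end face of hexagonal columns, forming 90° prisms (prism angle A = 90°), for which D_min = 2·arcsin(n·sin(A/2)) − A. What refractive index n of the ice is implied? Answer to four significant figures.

1.308

Rearranging: n = sin((D_min + A)/2) / sin(A/2).
(D_min + A)/2 = (45.39° + 90°)/2 = 67.695°.
n = sin 67.695° / sin 45° = 0.9252 / 0.7071 = 1.3084.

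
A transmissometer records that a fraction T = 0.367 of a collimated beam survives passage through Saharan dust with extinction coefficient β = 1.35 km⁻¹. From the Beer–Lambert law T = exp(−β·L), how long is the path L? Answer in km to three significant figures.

0.743 km

Beer–Lambert: T = exp(−βL) ⇒ L = −ln(T)/β = −ln(0.367)/1.35 = 1.0024/1.35 = 0.7425 km.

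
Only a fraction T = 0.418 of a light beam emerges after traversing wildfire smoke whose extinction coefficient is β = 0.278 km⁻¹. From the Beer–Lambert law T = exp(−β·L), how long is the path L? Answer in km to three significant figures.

Beer–Lambert: T = exp(−βL) ⇒ L = −ln(T)/β = −ln(0.418)/0.278 = 0.8723/0.278 = 3.138 km.

3.14 km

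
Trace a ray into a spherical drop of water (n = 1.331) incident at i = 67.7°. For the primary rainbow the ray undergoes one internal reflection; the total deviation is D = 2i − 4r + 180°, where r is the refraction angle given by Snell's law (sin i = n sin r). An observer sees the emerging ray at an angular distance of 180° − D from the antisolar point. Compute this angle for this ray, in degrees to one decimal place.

sin r = sin 67.7° / 1.331 = 0.9252/1.331 = 0.6951; r = 44.04°.
D = 2·67.7° − 4·44.04° + 180° = 135.40° − 176.15° + 180° = 139.25°.
Angle from antisolar point = 180° − D = 40.75°.

40.7°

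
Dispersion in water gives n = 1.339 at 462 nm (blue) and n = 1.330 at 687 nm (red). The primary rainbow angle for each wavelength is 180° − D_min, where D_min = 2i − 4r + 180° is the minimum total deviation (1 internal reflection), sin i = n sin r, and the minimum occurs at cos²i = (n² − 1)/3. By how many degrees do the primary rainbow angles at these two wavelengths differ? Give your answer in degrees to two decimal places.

1.30°

At 462 nm (n = 1.339): cos²i = 0.26431 → i = 59.062°, r = 39.834°, D_min = 138.786°, rainbow angle = 41.214°.
At 687 nm (n = 1.330): cos²i = 0.25630 → i = 59.585°, r = 40.422°, D_min = 137.484°, rainbow angle = 42.516°.
Angular width = |41.214° − 42.516°| = 1.303°.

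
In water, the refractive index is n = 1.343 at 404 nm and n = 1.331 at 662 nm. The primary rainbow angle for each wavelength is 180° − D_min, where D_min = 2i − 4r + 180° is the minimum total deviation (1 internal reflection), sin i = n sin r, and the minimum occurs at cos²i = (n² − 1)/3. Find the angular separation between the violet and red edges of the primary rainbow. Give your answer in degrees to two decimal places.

1.72°

At 404 nm (n = 1.343): cos²i = 0.26788 → i = 58.830°, r = 39.577°, D_min = 139.354°, rainbow angle = 40.646°.
At 662 nm (n = 1.331): cos²i = 0.25719 → i = 59.527°, r = 40.356°, D_min = 137.630°, rainbow angle = 42.370°.
Angular width = |40.646° − 42.370°| = 1.724°.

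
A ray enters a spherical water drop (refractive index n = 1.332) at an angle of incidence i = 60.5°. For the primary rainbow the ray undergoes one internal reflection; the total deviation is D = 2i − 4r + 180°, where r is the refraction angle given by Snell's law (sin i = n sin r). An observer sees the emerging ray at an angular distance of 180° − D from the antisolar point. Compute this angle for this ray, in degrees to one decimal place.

sin r = sin 60.5° / 1.332 = 0.8704/1.332 = 0.6534; r = 40.80°.
D = 2·60.5° − 4·40.80° + 180° = 121.00° − 163.20° + 180° = 137.80°.
Angle from antisolar point = 180° − D = 42.20°.

42.2°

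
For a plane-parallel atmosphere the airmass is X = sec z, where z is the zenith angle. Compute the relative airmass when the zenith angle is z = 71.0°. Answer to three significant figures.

X = sec z = 1/cos 71.0° = 1/0.3256 = 3.0716.

3.07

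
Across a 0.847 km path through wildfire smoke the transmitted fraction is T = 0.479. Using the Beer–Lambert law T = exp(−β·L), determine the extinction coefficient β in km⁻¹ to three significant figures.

Beer–Lambert: T = exp(−βL) ⇒ β = −ln(T)/L = −ln(0.479)/0.847 = 0.7361/0.847 = 0.869 km⁻¹.

0.869 km⁻¹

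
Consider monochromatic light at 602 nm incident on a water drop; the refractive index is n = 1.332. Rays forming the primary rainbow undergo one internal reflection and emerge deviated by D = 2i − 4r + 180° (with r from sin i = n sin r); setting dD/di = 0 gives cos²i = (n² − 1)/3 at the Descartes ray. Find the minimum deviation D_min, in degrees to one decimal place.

137.8°

cos²i = (1.77422 − 1)/3 = 0.25807; i = arccos(0.50801) = 59.469°.
sin r = sin 59.469°/1.332 = 0.64666; r = 40.290°.
D_min = 2·59.469° − 4·40.290° + 180° = 137.776°.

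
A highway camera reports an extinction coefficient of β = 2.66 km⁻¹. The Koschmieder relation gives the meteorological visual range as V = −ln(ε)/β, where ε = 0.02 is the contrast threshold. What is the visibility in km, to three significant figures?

V = −ln(0.02) / 2.66 = 3.912 / 2.66 = 1.4707 km.

1.47 km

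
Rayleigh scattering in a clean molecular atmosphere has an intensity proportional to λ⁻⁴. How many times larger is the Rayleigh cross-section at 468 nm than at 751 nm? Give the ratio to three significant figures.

Rayleigh scattering ∝ λ⁻⁴, so the ratio of coefficients is the inverse fourth power of the wavelength ratio.
σ(468)/σ(751) = (751/468)⁴ = (1.6047)⁴ = 6.631.

6.63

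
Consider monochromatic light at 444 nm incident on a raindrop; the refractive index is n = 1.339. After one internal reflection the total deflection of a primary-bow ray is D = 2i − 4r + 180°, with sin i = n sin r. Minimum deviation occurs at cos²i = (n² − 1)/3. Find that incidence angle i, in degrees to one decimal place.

59.1°

cos²i = (1.339² − 1)/3 = (1.79292 − 1)/3 = 0.26431.
cos i = 0.51411, so i = 59.062°.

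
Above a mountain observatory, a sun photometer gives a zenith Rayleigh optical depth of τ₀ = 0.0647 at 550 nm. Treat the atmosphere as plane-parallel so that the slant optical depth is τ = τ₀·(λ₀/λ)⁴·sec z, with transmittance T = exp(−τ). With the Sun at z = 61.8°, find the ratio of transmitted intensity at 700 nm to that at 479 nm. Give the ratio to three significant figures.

Airmass: sec 61.8° = 2.1162.
τ(700 nm) = 0.0647 × (550/700)⁴ × 2.1162 = 0.0647 × 0.3811 × 2.1162 = 0.0522.
τ(479 nm) = 0.0647 × (550/479)⁴ × 2.1162 = 0.0647 × 1.7382 × 2.1162 = 0.2380.
T(700)/T(479) = exp(τ_B − τ_A) = exp(0.1858) = 1.2042.

1.20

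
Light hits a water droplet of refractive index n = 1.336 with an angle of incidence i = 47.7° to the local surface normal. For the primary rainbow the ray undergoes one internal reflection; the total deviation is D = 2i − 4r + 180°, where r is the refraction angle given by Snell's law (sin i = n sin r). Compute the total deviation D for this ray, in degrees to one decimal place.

sin r = sin 47.7° / 1.336 = 0.7396/1.336 = 0.5536; r = 33.62°.
D = 2·47.7° − 4·33.62° + 180° = 95.40° − 134.46° + 180° = 140.94°.

140.9°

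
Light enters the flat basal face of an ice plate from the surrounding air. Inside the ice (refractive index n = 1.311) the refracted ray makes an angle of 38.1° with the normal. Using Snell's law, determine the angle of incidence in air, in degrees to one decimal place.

Snell: sin θ_i = n · sin θ_r = 1.311 × sin 38.1° = 1.311 × 0.6170 = 0.8089.
θ_i = arcsin(0.8089) = 53.99°.

54.0°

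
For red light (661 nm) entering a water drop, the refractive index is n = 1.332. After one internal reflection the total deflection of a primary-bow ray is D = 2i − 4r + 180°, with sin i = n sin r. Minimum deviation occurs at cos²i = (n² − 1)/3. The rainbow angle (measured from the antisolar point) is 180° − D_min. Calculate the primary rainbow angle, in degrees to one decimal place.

42.2°

cos²i = (1.77422 − 1)/3 = 0.25807; i = arccos(0.50801) = 59.469°.
sin r = sin 59.469°/1.332 = 0.64666; r = 40.290°.
D_min = 2·59.469° − 4·40.290° + 180° = 137.776°.
Rainbow angle = 180° − D_min = 42.224°.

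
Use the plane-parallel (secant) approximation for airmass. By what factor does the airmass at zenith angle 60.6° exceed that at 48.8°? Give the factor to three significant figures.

1.34

X(60.6°)/X(48.8°) = sec 60.6° / sec 48.8° = cos 48.8° / cos 60.6° = 0.6587/0.4909 = 1.3418.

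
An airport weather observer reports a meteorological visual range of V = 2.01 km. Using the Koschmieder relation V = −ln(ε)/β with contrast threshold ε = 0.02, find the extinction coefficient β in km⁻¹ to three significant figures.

1.95 km⁻¹

β = −ln(0.02) / V = 3.912 / 2.01 = 1.9463 km⁻¹.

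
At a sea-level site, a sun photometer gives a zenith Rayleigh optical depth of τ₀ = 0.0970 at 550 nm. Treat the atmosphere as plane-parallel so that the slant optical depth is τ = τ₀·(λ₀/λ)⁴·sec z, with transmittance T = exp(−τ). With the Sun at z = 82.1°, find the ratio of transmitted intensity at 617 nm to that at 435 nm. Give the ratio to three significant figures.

3.89

Airmass: sec 82.1° = 7.2757.
τ(617 nm) = 0.0970 × (550/617)⁴ × 7.2757 = 0.0970 × 0.6314 × 7.2757 = 0.4456.
τ(435 nm) = 0.0970 × (550/435)⁴ × 7.2757 = 0.0970 × 2.5556 × 7.2757 = 1.8036.
T(617)/T(435) = exp(τ_B − τ_A) = exp(1.3580) = 3.8883.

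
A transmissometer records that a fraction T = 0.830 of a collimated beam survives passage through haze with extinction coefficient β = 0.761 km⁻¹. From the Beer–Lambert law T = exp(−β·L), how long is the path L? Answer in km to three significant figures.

Beer–Lambert: T = exp(−βL) ⇒ L = −ln(T)/β = −ln(0.830)/0.761 = 0.1863/0.761 = 0.2448 km.

0.245 km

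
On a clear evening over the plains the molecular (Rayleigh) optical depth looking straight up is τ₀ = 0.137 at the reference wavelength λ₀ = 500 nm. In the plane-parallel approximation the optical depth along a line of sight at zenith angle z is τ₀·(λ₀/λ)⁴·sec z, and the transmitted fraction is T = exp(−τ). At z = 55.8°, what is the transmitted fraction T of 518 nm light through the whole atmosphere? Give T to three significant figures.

0.809

sec 55.8° = 1.7791.
τ = 0.137 × (500/518)⁴ × 1.7791 = 0.137 × 0.8681 × 1.7791 = 0.2116.
T = exp(−0.2116) = 0.8093.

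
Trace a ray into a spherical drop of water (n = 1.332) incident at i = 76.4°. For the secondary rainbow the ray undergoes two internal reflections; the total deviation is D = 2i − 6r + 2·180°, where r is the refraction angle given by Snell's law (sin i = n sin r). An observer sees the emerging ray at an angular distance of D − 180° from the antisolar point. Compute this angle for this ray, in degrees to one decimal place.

51.6°

sin r = sin 76.4° / 1.332 = 0.9720/1.332 = 0.7297; r = 46.86°.
D = 2·76.4° − 6·46.86° + 2·180° = 152.80° − 281.17° + 360° = 231.63°.
Angle from antisolar point = D − 180° = 51.63°.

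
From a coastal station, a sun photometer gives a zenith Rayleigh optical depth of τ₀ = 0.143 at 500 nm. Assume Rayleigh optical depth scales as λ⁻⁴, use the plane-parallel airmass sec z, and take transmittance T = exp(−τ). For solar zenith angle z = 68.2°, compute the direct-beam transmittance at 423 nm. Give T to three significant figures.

0.472

sec 68.2° = 2.6927.
τ = 0.143 × (500/423)⁴ × 2.6927 = 0.143 × 1.9522 × 2.6927 = 0.7517.
T = exp(−0.7517) = 0.4716.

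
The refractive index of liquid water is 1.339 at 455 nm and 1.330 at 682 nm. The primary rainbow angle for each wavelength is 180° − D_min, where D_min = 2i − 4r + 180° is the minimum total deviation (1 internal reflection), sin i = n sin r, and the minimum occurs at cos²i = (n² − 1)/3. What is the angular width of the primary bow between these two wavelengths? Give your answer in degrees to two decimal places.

1.30°

At 455 nm (n = 1.339): cos²i = 0.26431 → i = 59.062°, r = 39.834°, D_min = 138.786°, rainbow angle = 41.214°.
At 682 nm (n = 1.330): cos²i = 0.25630 → i = 59.585°, r = 40.422°, D_min = 137.484°, rainbow angle = 42.516°.
Angular width = |41.214° − 42.516°| = 1.303°.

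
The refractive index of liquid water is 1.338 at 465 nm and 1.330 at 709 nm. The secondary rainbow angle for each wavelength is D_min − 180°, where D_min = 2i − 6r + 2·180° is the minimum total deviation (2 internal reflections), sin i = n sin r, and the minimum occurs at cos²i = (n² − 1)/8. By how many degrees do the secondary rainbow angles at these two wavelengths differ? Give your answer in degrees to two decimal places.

At 465 nm (n = 1.338): cos²i = 0.09878 → i = 71.682°, r = 45.195°, D_min = 232.193°, rainbow angle = 52.193°.
At 709 nm (n = 1.330): cos²i = 0.09611 → i = 71.940°, r = 45.630°, D_min = 230.101°, rainbow angle = 50.101°.
Angular width = |52.193° − 50.101°| = 2.092°.

2.09°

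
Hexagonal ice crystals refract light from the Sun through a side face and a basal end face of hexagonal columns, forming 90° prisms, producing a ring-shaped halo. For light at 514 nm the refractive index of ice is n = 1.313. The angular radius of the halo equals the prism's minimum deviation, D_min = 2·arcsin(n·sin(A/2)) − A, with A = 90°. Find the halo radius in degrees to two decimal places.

n·sin(A/2) = 1.313 × sin 45° = 1.313 × 0.7071 = 0.9284.
D_min = 2·arcsin(0.9284) − 90° = 2 × 68.192° − 90° = 46.383°.

46.38°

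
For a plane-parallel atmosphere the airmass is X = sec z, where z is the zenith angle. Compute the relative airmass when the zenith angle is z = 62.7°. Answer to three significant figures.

2.18

X = sec z = 1/cos 62.7° = 1/0.4586 = 2.1803.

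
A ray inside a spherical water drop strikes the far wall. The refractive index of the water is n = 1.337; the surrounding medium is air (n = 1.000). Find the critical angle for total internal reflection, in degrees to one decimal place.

sin θ_c = n_air / n = 1.000 / 1.337 = 0.7479.
θ_c = arcsin(0.7479) = 48.41°.

48.4°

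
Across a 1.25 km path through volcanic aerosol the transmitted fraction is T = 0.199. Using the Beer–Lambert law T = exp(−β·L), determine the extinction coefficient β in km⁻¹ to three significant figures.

Beer–Lambert: T = exp(−βL) ⇒ β = −ln(T)/L = −ln(0.199)/1.25 = 1.6145/1.25 = 1.292 km⁻¹.

1.29 km⁻¹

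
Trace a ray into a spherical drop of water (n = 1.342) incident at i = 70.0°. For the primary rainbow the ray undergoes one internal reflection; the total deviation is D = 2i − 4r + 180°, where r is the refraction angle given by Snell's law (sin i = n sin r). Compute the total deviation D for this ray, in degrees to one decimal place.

142.2°

sin r = sin 70.0° / 1.342 = 0.9397/1.342 = 0.7002; r = 44.44°.
D = 2·70.0° − 4·44.44° + 180° = 140.00° − 177.78° + 180° = 142.22°.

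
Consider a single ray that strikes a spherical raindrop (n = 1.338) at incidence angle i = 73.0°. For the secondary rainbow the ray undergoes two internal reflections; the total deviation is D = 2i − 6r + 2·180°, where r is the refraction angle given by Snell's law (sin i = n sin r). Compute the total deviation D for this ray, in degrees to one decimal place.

sin r = sin 73.0° / 1.338 = 0.9563/1.338 = 0.7147; r = 45.62°.
D = 2·73.0° − 6·45.62° + 2·180° = 146.00° − 273.72° + 360° = 232.28°.

232.3°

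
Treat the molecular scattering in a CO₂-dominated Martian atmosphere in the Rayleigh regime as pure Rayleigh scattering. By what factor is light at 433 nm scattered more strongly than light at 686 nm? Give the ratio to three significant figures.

Rayleigh scattering ∝ λ⁻⁴, so the ratio of coefficients is the inverse fourth power of the wavelength ratio.
σ(433)/σ(686) = (686/433)⁴ = (1.5843)⁴ = 6.3.

6.30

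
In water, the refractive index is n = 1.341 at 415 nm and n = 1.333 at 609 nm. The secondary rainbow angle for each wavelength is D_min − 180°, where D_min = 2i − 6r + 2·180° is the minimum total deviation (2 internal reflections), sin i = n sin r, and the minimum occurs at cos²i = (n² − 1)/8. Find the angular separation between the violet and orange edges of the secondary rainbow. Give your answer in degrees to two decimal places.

At 415 nm (n = 1.341): cos²i = 0.09979 → i = 71.586°, r = 45.034°, D_min = 232.966°, rainbow angle = 52.966°.
At 609 nm (n = 1.333): cos²i = 0.09711 → i = 71.843°, r = 45.466°, D_min = 230.891°, rainbow angle = 50.891°.
Angular width = |52.966° − 50.891°| = 2.075°.

2.08°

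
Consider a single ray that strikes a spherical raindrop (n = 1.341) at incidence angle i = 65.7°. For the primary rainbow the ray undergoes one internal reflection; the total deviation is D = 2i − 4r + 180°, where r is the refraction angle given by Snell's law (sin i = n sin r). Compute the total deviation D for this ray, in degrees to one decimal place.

sin r = sin 65.7° / 1.341 = 0.9114/1.341 = 0.6796; r = 42.82°.
D = 2·65.7° − 4·42.82° + 180° = 131.40° − 171.26° + 180° = 140.14°.

140.1°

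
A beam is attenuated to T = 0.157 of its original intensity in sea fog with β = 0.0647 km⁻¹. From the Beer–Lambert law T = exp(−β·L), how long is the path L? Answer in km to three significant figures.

Beer–Lambert: T = exp(−βL) ⇒ L = −ln(T)/β = −ln(0.157)/0.0647 = 1.8515/0.0647 = 28.62 km.

28.6 km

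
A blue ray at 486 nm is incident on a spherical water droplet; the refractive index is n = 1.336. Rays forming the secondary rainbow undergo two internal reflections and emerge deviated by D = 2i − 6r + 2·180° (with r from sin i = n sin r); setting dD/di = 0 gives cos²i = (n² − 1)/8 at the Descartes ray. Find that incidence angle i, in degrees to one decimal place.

cos²i = (1.336² − 1)/8 = (1.78490 − 1)/8 = 0.09811.
cos i = 0.31323, so i = 71.746°.

71.7°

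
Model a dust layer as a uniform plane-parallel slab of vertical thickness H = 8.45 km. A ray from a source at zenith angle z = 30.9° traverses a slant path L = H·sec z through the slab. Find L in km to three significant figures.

9.85 km

sec z = 1/cos 30.9° = 1.1654.
L = 8.45 × 1.1654 = 9.848 km.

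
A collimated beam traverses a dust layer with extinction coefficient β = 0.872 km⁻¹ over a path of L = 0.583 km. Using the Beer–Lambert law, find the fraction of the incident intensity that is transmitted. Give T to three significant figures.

τ = β·L = 0.872 × 0.583 = 0.5084.
T = exp(−0.5084) = 0.6015.

0.601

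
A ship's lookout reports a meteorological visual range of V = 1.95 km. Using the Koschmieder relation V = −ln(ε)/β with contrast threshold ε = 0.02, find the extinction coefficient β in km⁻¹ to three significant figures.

β = −ln(0.02) / V = 3.912 / 1.95 = 2.0062 km⁻¹.

2.01 km⁻¹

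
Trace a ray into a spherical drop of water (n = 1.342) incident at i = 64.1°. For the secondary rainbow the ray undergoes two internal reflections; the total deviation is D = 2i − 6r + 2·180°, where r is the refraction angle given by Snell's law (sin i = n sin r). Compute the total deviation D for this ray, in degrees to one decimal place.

sin r = sin 64.1° / 1.342 = 0.8996/1.342 = 0.6703; r = 42.09°.
D = 2·64.1° − 6·42.09° + 2·180° = 128.20° − 252.55° + 360° = 235.65°.

235.7°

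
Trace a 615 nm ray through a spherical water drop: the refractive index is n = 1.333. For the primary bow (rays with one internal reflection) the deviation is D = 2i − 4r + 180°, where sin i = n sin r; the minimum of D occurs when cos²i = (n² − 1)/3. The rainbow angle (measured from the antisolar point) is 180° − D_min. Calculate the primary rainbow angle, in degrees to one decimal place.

42.1°

cos²i = (1.77689 − 1)/3 = 0.25896; i = arccos(0.50888) = 59.410°.
sin r = sin 59.410°/1.333 = 0.64579; r = 40.225°.
D_min = 2·59.410° − 4·40.225° + 180° = 137.922°.
Rainbow angle = 180° − D_min = 42.078°.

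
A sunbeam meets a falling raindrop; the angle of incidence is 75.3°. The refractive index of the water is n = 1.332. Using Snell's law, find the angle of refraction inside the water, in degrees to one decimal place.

46.6°

Snell: sin θ_r = sin θ_i / n = sin 75.3° / 1.332 = 0.9673 / 1.332 = 0.7262.
θ_r = arcsin(0.7262) = 46.57°.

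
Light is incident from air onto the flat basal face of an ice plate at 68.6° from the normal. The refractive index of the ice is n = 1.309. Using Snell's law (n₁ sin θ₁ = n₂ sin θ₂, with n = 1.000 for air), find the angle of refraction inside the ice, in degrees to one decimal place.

Snell: sin θ_r = sin θ_i / n = sin 68.6° / 1.309 = 0.9311 / 1.309 = 0.7113.
θ_r = arcsin(0.7113) = 45.34°.

45.3°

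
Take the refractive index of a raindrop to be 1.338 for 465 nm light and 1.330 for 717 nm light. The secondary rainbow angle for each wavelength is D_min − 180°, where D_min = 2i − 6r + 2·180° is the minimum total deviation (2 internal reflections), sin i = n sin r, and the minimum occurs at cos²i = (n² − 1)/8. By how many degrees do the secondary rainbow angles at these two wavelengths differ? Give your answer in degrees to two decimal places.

2.09°

At 465 nm (n = 1.338): cos²i = 0.09878 → i = 71.682°, r = 45.195°, D_min = 232.193°, rainbow angle = 52.193°.
At 717 nm (n = 1.330): cos²i = 0.09611 → i = 71.940°, r = 45.630°, D_min = 230.101°, rainbow angle = 50.101°.
Angular width = |52.193° − 50.101°| = 2.092°.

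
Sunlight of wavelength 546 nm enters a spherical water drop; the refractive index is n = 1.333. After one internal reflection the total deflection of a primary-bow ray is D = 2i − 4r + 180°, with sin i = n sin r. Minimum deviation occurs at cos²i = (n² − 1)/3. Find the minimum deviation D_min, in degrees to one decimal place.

cos²i = (1.77689 − 1)/3 = 0.25896; i = arccos(0.50888) = 59.410°.
sin r = sin 59.410°/1.333 = 0.64579; r = 40.225°.
D_min = 2·59.410° − 4·40.225° + 180° = 137.922°.

137.9°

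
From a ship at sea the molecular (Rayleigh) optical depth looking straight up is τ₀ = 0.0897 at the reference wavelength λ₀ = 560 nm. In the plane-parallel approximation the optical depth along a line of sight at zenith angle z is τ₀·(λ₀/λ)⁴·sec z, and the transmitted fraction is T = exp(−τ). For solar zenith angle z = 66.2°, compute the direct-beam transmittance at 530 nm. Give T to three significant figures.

0.758

sec 66.2° = 2.4780.
τ = 0.0897 × (560/530)⁴ × 2.4780 = 0.0897 × 1.2464 × 2.4780 = 0.2770.
T = exp(−0.2770) = 0.7580.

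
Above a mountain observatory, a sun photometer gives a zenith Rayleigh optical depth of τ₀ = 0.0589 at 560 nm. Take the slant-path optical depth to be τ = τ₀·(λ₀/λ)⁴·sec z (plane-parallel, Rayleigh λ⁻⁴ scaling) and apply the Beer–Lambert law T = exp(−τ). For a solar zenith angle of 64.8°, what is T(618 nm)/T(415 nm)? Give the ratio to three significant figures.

1.44

Airmass: sec 64.8° = 2.3486.
τ(618 nm) = 0.0589 × (560/618)⁴ × 2.3486 = 0.0589 × 0.6742 × 2.3486 = 0.0933.
τ(415 nm) = 0.0589 × (560/415)⁴ × 2.3486 = 0.0589 × 3.3156 × 2.3486 = 0.4587.
T(618)/T(415) = exp(τ_B − τ_A) = exp(0.3654) = 1.4411.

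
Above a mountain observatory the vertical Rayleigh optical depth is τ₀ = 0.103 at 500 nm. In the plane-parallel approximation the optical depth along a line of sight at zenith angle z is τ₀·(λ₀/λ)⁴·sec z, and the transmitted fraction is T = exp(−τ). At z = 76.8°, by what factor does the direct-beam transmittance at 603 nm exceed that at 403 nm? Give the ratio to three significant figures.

Airmass: sec 76.8° = 4.3792.
τ(603 nm) = 0.103 × (500/603)⁴ × 4.3792 = 0.103 × 0.4727 × 4.3792 = 0.2132.
τ(403 nm) = 0.103 × (500/403)⁴ × 4.3792 = 0.103 × 2.3695 × 4.3792 = 1.0688.
T(603)/T(403) = exp(τ_B − τ_A) = exp(0.8556) = 2.3527.

2.35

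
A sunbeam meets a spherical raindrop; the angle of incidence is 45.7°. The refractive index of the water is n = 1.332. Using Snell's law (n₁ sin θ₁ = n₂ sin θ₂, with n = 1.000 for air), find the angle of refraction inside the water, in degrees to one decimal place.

32.5°

Snell: sin θ_r = sin θ_i / n = sin 45.7° / 1.332 = 0.7157 / 1.332 = 0.5373.
θ_r = arcsin(0.5373) = 32.50°.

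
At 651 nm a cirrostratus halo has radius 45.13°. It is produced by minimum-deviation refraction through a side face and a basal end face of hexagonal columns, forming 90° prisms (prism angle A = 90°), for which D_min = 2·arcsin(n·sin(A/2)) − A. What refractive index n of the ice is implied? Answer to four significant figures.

Rearranging: n = sin((D_min + A)/2) / sin(A/2).
(D_min + A)/2 = (45.13° + 90°)/2 = 67.565°.
n = sin 67.565° / sin 45° = 0.9243 / 0.7071 = 1.3072.

1.307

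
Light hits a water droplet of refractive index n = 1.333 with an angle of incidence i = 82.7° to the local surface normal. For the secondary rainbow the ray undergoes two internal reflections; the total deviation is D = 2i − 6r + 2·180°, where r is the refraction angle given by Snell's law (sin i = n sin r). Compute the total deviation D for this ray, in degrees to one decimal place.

236.9°

sin r = sin 82.7° / 1.333 = 0.9919/1.333 = 0.7441; r = 48.08°.
D = 2·82.7° − 6·48.08° + 2·180° = 165.40° − 288.49° + 360° = 236.91°.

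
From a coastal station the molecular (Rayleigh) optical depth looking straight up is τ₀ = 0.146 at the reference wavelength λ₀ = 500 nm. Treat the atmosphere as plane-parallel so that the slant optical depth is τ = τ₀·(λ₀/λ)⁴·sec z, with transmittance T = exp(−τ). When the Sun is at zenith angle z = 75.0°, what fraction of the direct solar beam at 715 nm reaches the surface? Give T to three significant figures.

sec 75.0° = 3.8637.
τ = 0.146 × (500/715)⁴ × 3.8637 = 0.146 × 0.2391 × 3.8637 = 0.1349.
T = exp(−0.1349) = 0.8738.

0.874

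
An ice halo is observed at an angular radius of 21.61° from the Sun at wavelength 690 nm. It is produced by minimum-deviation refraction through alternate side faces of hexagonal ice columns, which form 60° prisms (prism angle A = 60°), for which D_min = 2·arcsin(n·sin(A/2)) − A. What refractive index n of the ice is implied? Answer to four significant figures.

Rearranging: n = sin((D_min + A)/2) / sin(A/2).
(D_min + A)/2 = (21.61° + 60°)/2 = 40.805°.
n = sin 40.805° / sin 30° = 0.6535 / 0.5000 = 1.3070.

1.307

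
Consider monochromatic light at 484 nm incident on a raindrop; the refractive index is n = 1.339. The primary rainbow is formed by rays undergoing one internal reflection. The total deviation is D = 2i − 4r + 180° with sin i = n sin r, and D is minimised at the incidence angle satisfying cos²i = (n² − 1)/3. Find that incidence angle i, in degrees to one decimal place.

59.1°

cos²i = (1.339² − 1)/3 = (1.79292 − 1)/3 = 0.26431.
cos i = 0.51411, so i = 59.062°.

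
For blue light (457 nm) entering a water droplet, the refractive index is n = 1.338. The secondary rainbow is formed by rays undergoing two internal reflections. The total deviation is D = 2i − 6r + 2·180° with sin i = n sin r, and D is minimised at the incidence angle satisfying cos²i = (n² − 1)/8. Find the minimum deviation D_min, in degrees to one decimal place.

232.2°

cos²i = (1.79024 − 1)/8 = 0.09878; i = arccos(0.31429) = 71.682°.
sin r = sin 71.682°/1.338 = 0.70951; r = 45.195°.
D_min = 2·71.682° − 6·45.195° + 360° = 232.193°.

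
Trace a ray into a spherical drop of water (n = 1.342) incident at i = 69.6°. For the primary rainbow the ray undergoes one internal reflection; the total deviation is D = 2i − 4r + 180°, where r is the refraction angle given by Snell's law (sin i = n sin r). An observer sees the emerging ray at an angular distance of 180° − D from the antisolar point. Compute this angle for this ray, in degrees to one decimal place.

sin r = sin 69.6° / 1.342 = 0.9373/1.342 = 0.6984; r = 44.30°.
D = 2·69.6° − 4·44.30° + 180° = 139.20° − 177.20° + 180° = 142.00°.
Angle from antisolar point = 180° − D = 38.00°.

38.0°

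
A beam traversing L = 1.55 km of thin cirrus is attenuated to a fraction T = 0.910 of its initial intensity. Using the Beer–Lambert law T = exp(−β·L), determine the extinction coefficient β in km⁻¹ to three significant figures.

Beer–Lambert: T = exp(−βL) ⇒ β = −ln(T)/L = −ln(0.910)/1.55 = 0.0943/1.55 = 0.06085 km⁻¹.

0.0608 km⁻¹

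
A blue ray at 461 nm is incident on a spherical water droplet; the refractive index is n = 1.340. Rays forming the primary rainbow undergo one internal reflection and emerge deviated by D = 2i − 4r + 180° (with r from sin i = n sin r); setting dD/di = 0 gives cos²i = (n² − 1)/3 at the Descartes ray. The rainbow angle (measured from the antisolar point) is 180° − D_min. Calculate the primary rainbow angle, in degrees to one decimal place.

cos²i = (1.79560 − 1)/3 = 0.26520; i = arccos(0.51498) = 59.004°.
sin r = sin 59.004°/1.340 = 0.63971; r = 39.770°.
D_min = 2·59.004° − 4·39.770° + 180° = 138.929°.
Rainbow angle = 180° − D_min = 41.071°.

41.1°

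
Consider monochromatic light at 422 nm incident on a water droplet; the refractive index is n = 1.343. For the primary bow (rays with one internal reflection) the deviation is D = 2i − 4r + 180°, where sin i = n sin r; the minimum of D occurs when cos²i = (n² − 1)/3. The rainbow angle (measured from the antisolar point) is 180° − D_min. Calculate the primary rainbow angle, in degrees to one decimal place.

cos²i = (1.80365 − 1)/3 = 0.26788; i = arccos(0.51757) = 58.830°.
sin r = sin 58.830°/1.343 = 0.63711; r = 39.577°.
D_min = 2·58.830° − 4·39.577° + 180° = 139.354°.
Rainbow angle = 180° − D_min = 40.646°.

40.6°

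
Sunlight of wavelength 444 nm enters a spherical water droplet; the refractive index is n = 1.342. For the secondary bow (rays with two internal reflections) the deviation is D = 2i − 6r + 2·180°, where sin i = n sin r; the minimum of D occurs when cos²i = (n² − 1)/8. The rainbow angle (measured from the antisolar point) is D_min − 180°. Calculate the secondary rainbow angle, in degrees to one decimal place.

cos²i = (1.80096 − 1)/8 = 0.10012; i = arccos(0.31642) = 71.554°.
sin r = sin 71.554°/1.342 = 0.70687; r = 44.981°.
D_min = 2·71.554° − 6·44.981° + 360° = 233.222°.
Rainbow angle = D_min − 180° = 53.222°.

53.2°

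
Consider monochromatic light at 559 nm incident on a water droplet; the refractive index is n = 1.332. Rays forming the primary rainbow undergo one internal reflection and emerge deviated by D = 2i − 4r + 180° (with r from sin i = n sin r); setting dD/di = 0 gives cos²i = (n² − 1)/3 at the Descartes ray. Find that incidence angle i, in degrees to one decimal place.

59.5°

cos²i = (1.332² − 1)/3 = (1.77422 − 1)/3 = 0.25807.
cos i = 0.50801, so i = 59.469°.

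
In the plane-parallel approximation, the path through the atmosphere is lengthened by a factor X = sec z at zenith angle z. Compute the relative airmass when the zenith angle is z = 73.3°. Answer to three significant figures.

X = sec z = 1/cos 73.3° = 1/0.2874 = 3.4799.

3.48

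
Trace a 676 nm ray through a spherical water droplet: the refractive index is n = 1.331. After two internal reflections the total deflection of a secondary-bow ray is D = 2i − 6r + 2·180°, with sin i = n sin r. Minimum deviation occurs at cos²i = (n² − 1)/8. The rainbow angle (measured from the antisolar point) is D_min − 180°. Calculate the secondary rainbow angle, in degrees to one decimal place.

cos²i = (1.77156 − 1)/8 = 0.09645; i = arccos(0.31056) = 71.907°.
sin r = sin 71.907°/1.331 = 0.71417; r = 45.575°.
D_min = 2·71.907° − 6·45.575° + 360° = 230.365°.
Rainbow angle = D_min − 180° = 50.365°.

50.4°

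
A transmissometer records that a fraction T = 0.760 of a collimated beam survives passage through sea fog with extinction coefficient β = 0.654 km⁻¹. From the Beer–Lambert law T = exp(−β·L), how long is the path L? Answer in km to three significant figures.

Beer–Lambert: T = exp(−βL) ⇒ L = −ln(T)/β = −ln(0.760)/0.654 = 0.2744/0.654 = 0.4196 km.

0.420 km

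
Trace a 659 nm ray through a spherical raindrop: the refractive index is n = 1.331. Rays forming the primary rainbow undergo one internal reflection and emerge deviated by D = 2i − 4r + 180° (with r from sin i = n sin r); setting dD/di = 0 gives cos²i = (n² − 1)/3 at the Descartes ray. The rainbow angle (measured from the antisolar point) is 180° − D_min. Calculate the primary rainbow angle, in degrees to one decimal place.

42.4°

cos²i = (1.77156 − 1)/3 = 0.25719; i = arccos(0.50714) = 59.527°.
sin r = sin 59.527°/1.331 = 0.64753; r = 40.356°.
D_min = 2·59.527° − 4·40.356° + 180° = 137.630°.
Rainbow angle = 180° − D_min = 42.370°.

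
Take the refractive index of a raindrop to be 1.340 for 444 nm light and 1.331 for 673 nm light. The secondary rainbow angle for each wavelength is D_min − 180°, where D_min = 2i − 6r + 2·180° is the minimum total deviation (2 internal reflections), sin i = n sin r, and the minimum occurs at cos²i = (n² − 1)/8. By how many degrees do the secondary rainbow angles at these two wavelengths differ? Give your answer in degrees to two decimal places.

At 444 nm (n = 1.340): cos²i = 0.09945 → i = 71.618°, r = 45.088°, D_min = 232.709°, rainbow angle = 52.709°.
At 673 nm (n = 1.331): cos²i = 0.09645 → i = 71.907°, r = 45.575°, D_min = 230.365°, rainbow angle = 50.365°.
Angular width = |52.709° − 50.365°| = 2.344°.

2.34°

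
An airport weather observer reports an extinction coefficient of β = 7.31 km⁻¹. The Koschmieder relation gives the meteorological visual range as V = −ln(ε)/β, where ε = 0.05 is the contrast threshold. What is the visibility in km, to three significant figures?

V = −ln(0.05) / 7.31 = 2.996 / 7.31 = 0.4098 km.

0.410 km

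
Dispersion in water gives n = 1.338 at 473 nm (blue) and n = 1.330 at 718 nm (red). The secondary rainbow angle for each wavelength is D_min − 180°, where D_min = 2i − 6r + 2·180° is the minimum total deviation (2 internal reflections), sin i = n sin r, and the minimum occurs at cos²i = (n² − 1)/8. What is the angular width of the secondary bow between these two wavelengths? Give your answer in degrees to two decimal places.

2.09°

At 473 nm (n = 1.338): cos²i = 0.09878 → i = 71.682°, r = 45.195°, D_min = 232.193°, rainbow angle = 52.193°.
At 718 nm (n = 1.330): cos²i = 0.09611 → i = 71.940°, r = 45.630°, D_min = 230.101°, rainbow angle = 50.101°.
Angular width = |52.193° − 50.101°| = 2.092°.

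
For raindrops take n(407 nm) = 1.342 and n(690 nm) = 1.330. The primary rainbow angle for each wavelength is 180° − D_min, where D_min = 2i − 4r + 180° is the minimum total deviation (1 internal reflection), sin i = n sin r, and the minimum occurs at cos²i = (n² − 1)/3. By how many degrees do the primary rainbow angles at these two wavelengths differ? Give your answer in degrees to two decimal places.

At 407 nm (n = 1.342): cos²i = 0.26699 → i = 58.888°, r = 39.641°, D_min = 139.213°, rainbow angle = 40.787°.
At 690 nm (n = 1.330): cos²i = 0.25630 → i = 59.585°, r = 40.422°, D_min = 137.484°, rainbow angle = 42.516°.
Angular width = |40.787° − 42.516°| = 1.729°.

1.73°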